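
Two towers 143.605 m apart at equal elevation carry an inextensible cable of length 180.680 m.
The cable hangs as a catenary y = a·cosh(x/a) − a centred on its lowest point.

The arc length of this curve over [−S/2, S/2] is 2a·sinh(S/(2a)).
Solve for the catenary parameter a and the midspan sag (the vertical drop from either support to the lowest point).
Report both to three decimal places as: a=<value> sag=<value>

seed: a₀ = √(S³/(24(L−S))) = √(143.605³/(24·37.075)) = 57.691010
iter 1: u=1.244605  f(a)=+2.980e+00  f'(a)=-1.496e+00  a ← 57.691010 − (+2.980e+00/-1.496e+00) = 59.683184
iter 2: u=1.203061  f(a)=+1.613e-01  f'(a)=-1.338e+00  a ← 59.683184 − (+1.613e-01/-1.338e+00) = 59.803760
iter 3: u=1.200635  f(a)=+5.326e-04  f'(a)=-1.329e+00  a ← 59.803760 − (+5.326e-04/-1.329e+00) = 59.804160
iter 4: u=1.200627  f(a)=+5.847e-09  f'(a)=-1.329e+00  a ← 59.804160 − (+5.847e-09/-1.329e+00) = 59.804160
iter 5: u=1.200627  f(a)=-2.842e-14  f'(a)=-1.329e+00  a ← 59.804160 − (-2.842e-14/-1.329e+00) = 59.804160
converged: |Δa| < 1e-12 after 5 iterations
sag = a·(cosh(S/(2a)) − 1) = 59.804160·(cosh(1.200627) − 1) = 48.537213
T_max/T_min = cosh(S/(2a)) = 1.811603

a=59.804 sag=48.537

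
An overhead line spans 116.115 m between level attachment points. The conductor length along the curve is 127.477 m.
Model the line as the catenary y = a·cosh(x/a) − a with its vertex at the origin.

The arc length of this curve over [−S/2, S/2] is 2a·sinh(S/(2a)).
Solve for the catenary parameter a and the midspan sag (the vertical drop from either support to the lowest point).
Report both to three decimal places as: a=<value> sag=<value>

seed: a₀ = √(S³/(24(L−S))) = √(116.115³/(24·11.362)) = 75.770382
iter 1: u=0.766229  f(a)=+3.382e-01  f'(a)=-3.179e-01  a ← 75.770382 − (+3.382e-01/-3.179e-01) = 76.834397
iter 2: u=0.755619  f(a)=+7.256e-03  f'(a)=-3.044e-01  a ← 76.834397 − (+7.256e-03/-3.044e-01) = 76.858237
iter 3: u=0.755384  f(a)=+3.502e-06  f'(a)=-3.041e-01  a ← 76.858237 − (+3.502e-06/-3.041e-01) = 76.858248
iter 4: u=0.755384  f(a)=+8.242e-13  f'(a)=-3.041e-01  a ← 76.858248 − (+8.242e-13/-3.041e-01) = 76.858248
converged: |Δa| < 1e-12 after 4 iterations
sag = a·(cosh(S/(2a)) − 1) = 76.858248·(cosh(0.755384) − 1) = 22.990571
T_max/T_min = cosh(S/(2a)) = 1.299130

a=76.858 sag=22.991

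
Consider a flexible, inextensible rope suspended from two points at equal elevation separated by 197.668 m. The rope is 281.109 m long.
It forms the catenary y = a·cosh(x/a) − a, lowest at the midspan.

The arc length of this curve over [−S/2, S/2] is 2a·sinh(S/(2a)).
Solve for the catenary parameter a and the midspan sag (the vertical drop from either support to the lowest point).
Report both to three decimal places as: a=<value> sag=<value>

a=65.706 sag=89.448

seed: a₀ = √(S³/(24(L−S))) = √(197.668³/(24·83.441)) = 62.102514
iter 1: u=1.591465  f(a)=+1.123e+01  f'(a)=-3.432e+00  a ← 62.102514 − (+1.123e+01/-3.432e+00) = 65.373448
iter 2: u=1.511837  f(a)=+9.480e-01  f'(a)=-2.875e+00  a ← 65.373448 − (+9.480e-01/-2.875e+00) = 65.703174
iter 3: u=1.504250  f(a)=+8.136e-03  f'(a)=-2.826e+00  a ← 65.703174 − (+8.136e-03/-2.826e+00) = 65.706053
iter 4: u=1.504184  f(a)=+6.107e-07  f'(a)=-2.825e+00  a ← 65.706053 − (+6.107e-07/-2.825e+00) = 65.706054
iter 5: u=1.504184  f(a)=-5.684e-14  f'(a)=-2.825e+00  a ← 65.706054 − (-5.684e-14/-2.825e+00) = 65.706054
converged: |Δa| < 1e-12 after 5 iterations
sag = a·(cosh(S/(2a)) − 1) = 65.706054·(cosh(1.504184) − 1) = 89.448234
T_max/T_min = cosh(S/(2a)) = 2.361339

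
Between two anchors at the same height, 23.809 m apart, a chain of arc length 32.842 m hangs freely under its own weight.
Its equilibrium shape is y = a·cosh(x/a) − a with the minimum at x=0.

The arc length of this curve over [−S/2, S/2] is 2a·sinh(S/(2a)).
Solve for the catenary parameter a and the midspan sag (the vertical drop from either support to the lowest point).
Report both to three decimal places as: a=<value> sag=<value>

seed: a₀ = √(S³/(24(L−S))) = √(23.809³/(24·9.033)) = 7.890238
iter 1: u=1.508763  f(a)=+1.086e+00  f'(a)=-2.855e+00  a ← 7.890238 − (+1.086e+00/-2.855e+00) = 8.270487
iter 2: u=1.439395  f(a)=+8.341e-02  f'(a)=-2.432e+00  a ← 8.270487 − (+8.341e-02/-2.432e+00) = 8.304789
iter 3: u=1.433450  f(a)=+5.830e-04  f'(a)=-2.398e+00  a ← 8.304789 − (+5.830e-04/-2.398e+00) = 8.305032
iter 4: u=1.433408  f(a)=+2.892e-08  f'(a)=-2.398e+00  a ← 8.305032 − (+2.892e-08/-2.398e+00) = 8.305032
iter 5: u=1.433408  f(a)=+7.105e-15  f'(a)=-2.398e+00  a ← 8.305032 − (+7.105e-15/-2.398e+00) = 8.305032
converged: |Δa| < 1e-12 after 5 iterations
sag = a·(cosh(S/(2a)) − 1) = 8.305032·(cosh(1.433408) − 1) = 10.096674
T_max/T_min = cosh(S/(2a)) = 2.215730

a=8.305 sag=10.097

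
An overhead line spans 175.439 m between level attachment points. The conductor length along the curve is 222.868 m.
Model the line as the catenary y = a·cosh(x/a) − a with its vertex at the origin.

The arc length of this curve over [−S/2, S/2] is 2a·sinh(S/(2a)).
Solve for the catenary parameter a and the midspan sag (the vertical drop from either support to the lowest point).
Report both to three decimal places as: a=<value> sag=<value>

a=71.510 sag=60.895

seed: a₀ = √(S³/(24(L−S))) = √(175.439³/(24·47.429)) = 68.875000
iter 1: u=1.273604  f(a)=+3.999e+00  f'(a)=-1.614e+00  a ← 68.875000 − (+3.999e+00/-1.614e+00) = 71.352476
iter 2: u=1.229383  f(a)=+2.259e-01  f'(a)=-1.436e+00  a ← 71.352476 − (+2.259e-01/-1.436e+00) = 71.509737
iter 3: u=1.226679  f(a)=+8.163e-04  f'(a)=-1.426e+00  a ← 71.509737 − (+8.163e-04/-1.426e+00) = 71.510310
iter 4: u=1.226669  f(a)=+1.075e-08  f'(a)=-1.426e+00  a ← 71.510310 − (+1.075e-08/-1.426e+00) = 71.510310
iter 5: u=1.226669  f(a)=+2.842e-14  f'(a)=-1.426e+00  a ← 71.510310 − (+2.842e-14/-1.426e+00) = 71.510310
converged: |Δa| < 1e-12 after 5 iterations
sag = a·(cosh(S/(2a)) − 1) = 71.510310·(cosh(1.226669) − 1) = 60.895358
T_max/T_min = cosh(S/(2a)) = 1.851561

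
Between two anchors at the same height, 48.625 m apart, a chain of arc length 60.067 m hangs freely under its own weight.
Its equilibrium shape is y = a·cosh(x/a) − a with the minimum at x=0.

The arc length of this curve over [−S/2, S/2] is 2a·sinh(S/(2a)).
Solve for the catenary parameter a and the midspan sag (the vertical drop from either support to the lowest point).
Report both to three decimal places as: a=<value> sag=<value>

seed: a₀ = √(S³/(24(L−S))) = √(48.625³/(24·11.442)) = 20.461281
iter 1: u=1.188220  f(a)=+8.354e-01  f'(a)=-1.284e+00  a ← 20.461281 − (+8.354e-01/-1.284e+00) = 21.111676
iter 2: u=1.151614  f(a)=+4.149e-02  f'(a)=-1.160e+00  a ← 21.111676 − (+4.149e-02/-1.160e+00) = 21.147448
iter 3: u=1.149666  f(a)=+1.141e-04  f'(a)=-1.153e+00  a ← 21.147448 − (+1.141e-04/-1.153e+00) = 21.147547
iter 4: u=1.149661  f(a)=+8.694e-10  f'(a)=-1.153e+00  a ← 21.147547 − (+8.694e-10/-1.153e+00) = 21.147547
iter 5: u=1.149661  f(a)=-2.842e-14  f'(a)=-1.153e+00  a ← 21.147547 − (-2.842e-14/-1.153e+00) = 21.147547
converged: |Δa| < 1e-12 after 5 iterations
sag = a·(cosh(S/(2a)) − 1) = 21.147547·(cosh(1.149661) − 1) = 15.584318
T_max/T_min = cosh(S/(2a)) = 1.736933

a=21.148 sag=15.584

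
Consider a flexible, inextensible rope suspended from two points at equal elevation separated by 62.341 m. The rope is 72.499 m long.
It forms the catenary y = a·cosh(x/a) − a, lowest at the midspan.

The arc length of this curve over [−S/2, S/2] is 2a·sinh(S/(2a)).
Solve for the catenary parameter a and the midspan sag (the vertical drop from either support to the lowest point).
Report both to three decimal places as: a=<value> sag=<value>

a=32.268 sag=16.263

seed: a₀ = √(S³/(24(L−S))) = √(62.341³/(24·10.158)) = 31.524697
iter 1: u=0.988764  f(a)=+5.083e-01  f'(a)=-7.097e-01  a ← 31.524697 − (+5.083e-01/-7.097e-01) = 32.240878
iter 2: u=0.966801  f(a)=+1.784e-02  f'(a)=-6.607e-01  a ← 32.240878 − (+1.784e-02/-6.607e-01) = 32.267875
iter 3: u=0.965992  f(a)=+2.373e-05  f'(a)=-6.589e-01  a ← 32.267875 − (+2.373e-05/-6.589e-01) = 32.267911
iter 4: u=0.965991  f(a)=+4.215e-11  f'(a)=-6.589e-01  a ← 32.267911 − (+4.215e-11/-6.589e-01) = 32.267911
iter 5: u=0.965991  f(a)=+1.421e-14  f'(a)=-6.589e-01  a ← 32.267911 − (+1.421e-14/-6.589e-01) = 32.267911
converged: |Δa| < 1e-12 after 5 iterations
sag = a·(cosh(S/(2a)) − 1) = 32.267911·(cosh(0.965991) − 1) = 16.262948
T_max/T_min = cosh(S/(2a)) = 1.503998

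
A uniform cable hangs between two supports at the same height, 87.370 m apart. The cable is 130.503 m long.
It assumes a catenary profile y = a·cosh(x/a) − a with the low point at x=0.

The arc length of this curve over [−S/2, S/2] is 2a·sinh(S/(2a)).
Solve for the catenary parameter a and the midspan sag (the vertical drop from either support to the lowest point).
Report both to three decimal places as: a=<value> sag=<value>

seed: a₀ = √(S³/(24(L−S))) = √(87.370³/(24·43.133)) = 25.382421
iter 1: u=1.721073  f(a)=+6.858e+00  f'(a)=-4.518e+00  a ← 25.382421 − (+6.858e+00/-4.518e+00) = 26.900331
iter 2: u=1.623958  f(a)=+6.633e-01  f'(a)=-3.683e+00  a ← 26.900331 − (+6.633e-01/-3.683e+00) = 27.080453
iter 3: u=1.613156  f(a)=+7.673e-03  f'(a)=-3.598e+00  a ← 27.080453 − (+7.673e-03/-3.598e+00) = 27.082586
iter 4: u=1.613029  f(a)=+1.053e-06  f'(a)=-3.597e+00  a ← 27.082586 − (+1.053e-06/-3.597e+00) = 27.082586
iter 5: u=1.613029  f(a)=+5.684e-14  f'(a)=-3.597e+00  a ← 27.082586 − (+5.684e-14/-3.597e+00) = 27.082586
converged: |Δa| < 1e-12 after 5 iterations
sag = a·(cosh(S/(2a)) − 1) = 27.082586·(cosh(1.613029) − 1) = 43.566014
T_max/T_min = cosh(S/(2a)) = 2.608636

a=27.083 sag=43.566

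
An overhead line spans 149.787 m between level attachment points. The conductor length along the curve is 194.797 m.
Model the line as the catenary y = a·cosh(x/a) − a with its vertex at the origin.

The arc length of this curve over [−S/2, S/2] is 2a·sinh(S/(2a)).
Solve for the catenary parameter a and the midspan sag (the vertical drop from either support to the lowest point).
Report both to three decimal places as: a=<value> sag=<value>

a=58.134 sag=55.294

seed: a₀ = √(S³/(24(L−S))) = √(149.787³/(24·45.010)) = 55.776474
iter 1: u=1.342744  f(a)=+4.236e+00  f'(a)=-1.924e+00  a ← 55.776474 − (+4.236e+00/-1.924e+00) = 57.977880
iter 2: u=1.291760  f(a)=+2.637e-01  f'(a)=-1.692e+00  a ← 57.977880 − (+2.637e-01/-1.692e+00) = 58.133779
iter 3: u=1.288296  f(a)=+1.172e-03  f'(a)=-1.677e+00  a ← 58.133779 − (+1.172e-03/-1.677e+00) = 58.134479
iter 4: u=1.288280  f(a)=+2.337e-08  f'(a)=-1.676e+00  a ← 58.134479 − (+2.337e-08/-1.676e+00) = 58.134479
iter 5: u=1.288280  f(a)=+5.684e-14  f'(a)=-1.676e+00  a ← 58.134479 − (+5.684e-14/-1.676e+00) = 58.134479
converged: |Δa| < 1e-12 after 5 iterations
sag = a·(cosh(S/(2a)) − 1) = 58.134479·(cosh(1.288280) − 1) = 55.294289
T_max/T_min = cosh(S/(2a)) = 1.951144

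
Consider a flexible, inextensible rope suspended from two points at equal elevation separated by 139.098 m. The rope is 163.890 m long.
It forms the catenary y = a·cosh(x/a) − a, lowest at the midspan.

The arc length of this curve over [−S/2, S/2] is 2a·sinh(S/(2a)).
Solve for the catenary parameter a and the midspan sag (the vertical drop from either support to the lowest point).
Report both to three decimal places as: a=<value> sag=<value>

seed: a₀ = √(S³/(24(L−S))) = √(139.098³/(24·24.792)) = 67.254280
iter 1: u=1.034120  f(a)=+1.360e+00  f'(a)=-8.192e-01  a ← 67.254280 − (+1.360e+00/-8.192e-01) = 68.914353
iter 2: u=1.009209  f(a)=+5.198e-02  f'(a)=-7.576e-01  a ← 68.914353 − (+5.198e-02/-7.576e-01) = 68.982960
iter 3: u=1.008206  f(a)=+8.263e-05  f'(a)=-7.552e-01  a ← 68.982960 − (+8.263e-05/-7.552e-01) = 68.983069
iter 4: u=1.008204  f(a)=+2.095e-10  f'(a)=-7.552e-01  a ← 68.983069 − (+2.095e-10/-7.552e-01) = 68.983069
iter 5: u=1.008204  f(a)=+0.000e+00  f'(a)=-7.552e-01  a ← 68.983069 − (+0.000e+00/-7.552e-01) = 68.983069
converged: |Δa| < 1e-12 after 5 iterations
sag = a·(cosh(S/(2a)) − 1) = 68.983069·(cosh(1.008204) − 1) = 38.132041
T_max/T_min = cosh(S/(2a)) = 1.552774

a=68.983 sag=38.132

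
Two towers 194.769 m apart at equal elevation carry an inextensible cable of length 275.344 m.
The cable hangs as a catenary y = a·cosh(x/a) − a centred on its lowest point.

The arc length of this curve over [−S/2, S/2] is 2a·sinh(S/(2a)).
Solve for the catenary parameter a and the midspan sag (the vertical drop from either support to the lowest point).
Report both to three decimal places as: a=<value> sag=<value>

a=65.333 sag=87.055

seed: a₀ = √(S³/(24(L−S))) = √(194.769³/(24·80.575)) = 61.812168
iter 1: u=1.575491  f(a)=+1.061e+01  f'(a)=-3.314e+00  a ← 61.812168 − (+1.061e+01/-3.314e+00) = 65.014019
iter 2: u=1.497900  f(a)=+8.803e-01  f'(a)=-2.785e+00  a ← 65.014019 − (+8.803e-01/-2.785e+00) = 65.330073
iter 3: u=1.490653  f(a)=+7.268e-03  f'(a)=-2.739e+00  a ← 65.330073 − (+7.268e-03/-2.739e+00) = 65.332726
iter 4: u=1.490593  f(a)=+5.046e-07  f'(a)=-2.739e+00  a ← 65.332726 − (+5.046e-07/-2.739e+00) = 65.332726
iter 5: u=1.490593  f(a)=-5.684e-14  f'(a)=-2.739e+00  a ← 65.332726 − (-5.684e-14/-2.739e+00) = 65.332726
converged: |Δa| < 1e-12 after 5 iterations
sag = a·(cosh(S/(2a)) − 1) = 65.332726·(cosh(1.490593) − 1) = 87.054756
T_max/T_min = cosh(S/(2a)) = 2.332483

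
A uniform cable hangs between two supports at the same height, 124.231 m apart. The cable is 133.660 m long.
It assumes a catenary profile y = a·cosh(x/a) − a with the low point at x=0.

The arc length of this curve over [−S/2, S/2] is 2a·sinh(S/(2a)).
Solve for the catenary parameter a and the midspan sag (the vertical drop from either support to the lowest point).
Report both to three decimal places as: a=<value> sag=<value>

a=93.076 sag=21.507

seed: a₀ = √(S³/(24(L−S))) = √(124.231³/(24·9.429)) = 92.046342
iter 1: u=0.674829  f(a)=+2.170e-01  f'(a)=-2.144e-01  a ← 92.046342 − (+2.170e-01/-2.144e-01) = 93.058844
iter 2: u=0.667486  f(a)=+3.633e-03  f'(a)=-2.072e-01  a ← 93.058844 − (+3.633e-03/-2.072e-01) = 93.076376
iter 3: u=0.667361  f(a)=+1.057e-06  f'(a)=-2.071e-01  a ← 93.076376 − (+1.057e-06/-2.071e-01) = 93.076381
iter 4: u=0.667360  f(a)=+1.137e-13  f'(a)=-2.071e-01  a ← 93.076381 − (+1.137e-13/-2.071e-01) = 93.076381
converged: |Δa| < 1e-12 after 4 iterations
sag = a·(cosh(S/(2a)) − 1) = 93.076381·(cosh(0.667360) − 1) = 21.507482
T_max/T_min = cosh(S/(2a)) = 1.231073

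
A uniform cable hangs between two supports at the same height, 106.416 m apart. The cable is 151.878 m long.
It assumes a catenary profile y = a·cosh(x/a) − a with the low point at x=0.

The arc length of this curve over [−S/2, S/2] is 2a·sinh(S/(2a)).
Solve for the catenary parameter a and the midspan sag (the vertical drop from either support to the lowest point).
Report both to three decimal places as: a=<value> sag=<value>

seed: a₀ = √(S³/(24(L−S))) = √(106.416³/(24·45.462)) = 33.233839
iter 1: u=1.601019  f(a)=+6.195e+00  f'(a)=-3.505e+00  a ← 33.233839 − (+6.195e+00/-3.505e+00) = 35.001594
iter 2: u=1.520159  f(a)=+5.286e-01  f'(a)=-2.930e+00  a ← 35.001594 − (+5.286e-01/-2.930e+00) = 35.182027
iter 3: u=1.512363  f(a)=+4.642e-03  f'(a)=-2.879e+00  a ← 35.182027 − (+4.642e-03/-2.879e+00) = 35.183640
iter 4: u=1.512294  f(a)=+3.650e-07  f'(a)=-2.878e+00  a ← 35.183640 − (+3.650e-07/-2.878e+00) = 35.183640
iter 5: u=1.512294  f(a)=+2.842e-14  f'(a)=-2.878e+00  a ← 35.183640 − (+2.842e-14/-2.878e+00) = 35.183640
converged: |Δa| < 1e-12 after 5 iterations
sag = a·(cosh(S/(2a)) − 1) = 35.183640·(cosh(1.512294) − 1) = 48.509969
T_max/T_min = cosh(S/(2a)) = 2.378765

a=35.184 sag=48.510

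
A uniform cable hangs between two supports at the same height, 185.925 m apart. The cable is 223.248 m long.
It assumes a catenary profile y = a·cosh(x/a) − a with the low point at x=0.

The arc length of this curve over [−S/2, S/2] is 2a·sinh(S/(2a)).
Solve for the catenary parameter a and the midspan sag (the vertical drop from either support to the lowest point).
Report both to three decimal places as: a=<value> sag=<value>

seed: a₀ = √(S³/(24(L−S))) = √(185.925³/(24·37.323)) = 84.705730
iter 1: u=1.097476  f(a)=+2.313e+00  f'(a)=-9.920e-01  a ← 84.705730 − (+2.313e+00/-9.920e-01) = 87.037509
iter 2: u=1.068074  f(a)=+9.896e-02  f'(a)=-9.088e-01  a ← 87.037509 − (+9.896e-02/-9.088e-01) = 87.146397
iter 3: u=1.066739  f(a)=+1.990e-04  f'(a)=-9.052e-01  a ← 87.146397 − (+1.990e-04/-9.052e-01) = 87.146617
iter 4: u=1.066737  f(a)=+8.087e-10  f'(a)=-9.052e-01  a ← 87.146617 − (+8.087e-10/-9.052e-01) = 87.146617
iter 5: u=1.066737  f(a)=-2.842e-14  f'(a)=-9.052e-01  a ← 87.146617 − (-2.842e-14/-9.052e-01) = 87.146617
converged: |Δa| < 1e-12 after 5 iterations
sag = a·(cosh(S/(2a)) − 1) = 87.146617·(cosh(1.066737) − 1) = 54.467119
T_max/T_min = cosh(S/(2a)) = 1.625006

a=87.147 sag=54.467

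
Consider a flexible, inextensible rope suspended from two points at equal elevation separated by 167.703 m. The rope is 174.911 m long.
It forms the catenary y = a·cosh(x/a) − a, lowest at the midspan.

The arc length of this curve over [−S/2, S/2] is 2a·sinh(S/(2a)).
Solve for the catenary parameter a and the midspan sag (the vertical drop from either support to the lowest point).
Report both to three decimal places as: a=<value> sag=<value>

a=166.174 sag=21.609

seed: a₀ = √(S³/(24(L−S))) = √(167.703³/(24·7.208)) = 165.119452
iter 1: u=0.507823  f(a)=+9.351e-02  f'(a)=-8.958e-02  a ← 165.119452 − (+9.351e-02/-8.958e-02) = 166.163385
iter 2: u=0.504633  f(a)=+8.943e-04  f'(a)=-8.787e-02  a ← 166.163385 − (+8.943e-04/-8.787e-02) = 166.173561
iter 3: u=0.504602  f(a)=+8.353e-08  f'(a)=-8.786e-02  a ← 166.173561 − (+8.353e-08/-8.786e-02) = 166.173562
iter 4: u=0.504602  f(a)=+2.842e-14  f'(a)=-8.786e-02  a ← 166.173562 − (+2.842e-14/-8.786e-02) = 166.173562
converged: |Δa| < 1e-12 after 4 iterations
sag = a·(cosh(S/(2a)) − 1) = 166.173562·(cosh(0.504602) − 1) = 21.608538
T_max/T_min = cosh(S/(2a)) = 1.130036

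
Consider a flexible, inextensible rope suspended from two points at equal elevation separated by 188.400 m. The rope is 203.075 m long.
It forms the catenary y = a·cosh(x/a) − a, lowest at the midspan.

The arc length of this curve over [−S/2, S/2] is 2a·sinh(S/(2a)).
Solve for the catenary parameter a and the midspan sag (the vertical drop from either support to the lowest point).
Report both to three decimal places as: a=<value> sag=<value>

a=139.375 sag=33.064

seed: a₀ = √(S³/(24(L−S))) = √(188.400³/(24·14.675)) = 137.792847
iter 1: u=0.683635  f(a)=+3.468e-01  f'(a)=-2.231e-01  a ← 137.792847 − (+3.468e-01/-2.231e-01) = 139.346982
iter 2: u=0.676010  f(a)=+5.954e-03  f'(a)=-2.155e-01  a ← 139.346982 − (+5.954e-03/-2.155e-01) = 139.374608
iter 3: u=0.675876  f(a)=+1.823e-06  f'(a)=-2.154e-01  a ← 139.374608 − (+1.823e-06/-2.154e-01) = 139.374617
iter 4: u=0.675876  f(a)=+1.705e-13  f'(a)=-2.154e-01  a ← 139.374617 − (+1.705e-13/-2.154e-01) = 139.374617
converged: |Δa| < 1e-12 after 4 iterations
sag = a·(cosh(S/(2a)) − 1) = 139.374617·(cosh(0.675876) − 1) = 33.064206
T_max/T_min = cosh(S/(2a)) = 1.237233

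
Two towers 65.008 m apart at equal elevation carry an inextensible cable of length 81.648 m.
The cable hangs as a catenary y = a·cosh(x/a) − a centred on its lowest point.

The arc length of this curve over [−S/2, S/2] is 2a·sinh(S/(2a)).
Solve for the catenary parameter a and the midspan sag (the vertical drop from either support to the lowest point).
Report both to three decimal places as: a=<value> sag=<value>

seed: a₀ = √(S³/(24(L−S))) = √(65.008³/(24·16.640)) = 26.228166
iter 1: u=1.239278  f(a)=+1.326e+00  f'(a)=-1.475e+00  a ← 26.228166 − (+1.326e+00/-1.475e+00) = 27.126991
iter 2: u=1.198216  f(a)=+7.119e-02  f'(a)=-1.320e+00  a ← 27.126991 − (+7.119e-02/-1.320e+00) = 27.180912
iter 3: u=1.195839  f(a)=+2.311e-04  f'(a)=-1.312e+00  a ← 27.180912 − (+2.311e-04/-1.312e+00) = 27.181089
iter 4: u=1.195831  f(a)=+2.453e-09  f'(a)=-1.312e+00  a ← 27.181089 − (+2.453e-09/-1.312e+00) = 27.181089
iter 5: u=1.195831  f(a)=+1.421e-14  f'(a)=-1.312e+00  a ← 27.181089 − (+1.421e-14/-1.312e+00) = 27.181089
converged: |Δa| < 1e-12 after 5 iterations
sag = a·(cosh(S/(2a)) − 1) = 27.181089·(cosh(1.195831) − 1) = 21.863896
T_max/T_min = cosh(S/(2a)) = 1.804379

a=27.181 sag=21.864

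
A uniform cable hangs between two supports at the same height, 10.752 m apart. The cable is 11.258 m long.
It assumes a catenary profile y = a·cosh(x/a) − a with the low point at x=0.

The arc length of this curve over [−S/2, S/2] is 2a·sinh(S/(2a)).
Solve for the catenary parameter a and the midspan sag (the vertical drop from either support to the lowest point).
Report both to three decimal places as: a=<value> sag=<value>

a=10.188 sag=1.452

seed: a₀ = √(S³/(24(L−S))) = √(10.752³/(24·0.506)) = 10.117029
iter 1: u=0.531381  f(a)=+7.192e-03  f'(a)=-1.029e-01  a ← 10.117029 − (+7.192e-03/-1.029e-01) = 10.186935
iter 2: u=0.527735  f(a)=+7.523e-05  f'(a)=-1.007e-01  a ← 10.186935 − (+7.523e-05/-1.007e-01) = 10.187682
iter 3: u=0.527696  f(a)=+8.423e-09  f'(a)=-1.007e-01  a ← 10.187682 − (+8.423e-09/-1.007e-01) = 10.187682
iter 4: u=0.527696  f(a)=-1.776e-15  f'(a)=-1.007e-01  a ← 10.187682 − (-1.776e-15/-1.007e-01) = 10.187682
converged: |Δa| < 1e-12 after 4 iterations
sag = a·(cosh(S/(2a)) − 1) = 10.187682·(cosh(0.527696) − 1) = 1.451670
T_max/T_min = cosh(S/(2a)) = 1.142493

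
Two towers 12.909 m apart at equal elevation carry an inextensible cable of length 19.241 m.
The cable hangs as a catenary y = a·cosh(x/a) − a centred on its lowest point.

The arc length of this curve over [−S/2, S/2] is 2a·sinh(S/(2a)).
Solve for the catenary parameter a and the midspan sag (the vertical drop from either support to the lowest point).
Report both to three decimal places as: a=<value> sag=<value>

a=4.013 sag=6.411

seed: a₀ = √(S³/(24(L−S))) = √(12.909³/(24·6.332)) = 3.762381
iter 1: u=1.715536  f(a)=+9.998e-01  f'(a)=-4.467e+00  a ← 3.762381 − (+9.998e-01/-4.467e+00) = 3.986224
iter 2: u=1.619202  f(a)=+9.617e-02  f'(a)=-3.645e+00  a ← 3.986224 − (+9.617e-02/-3.645e+00) = 4.012608
iter 3: u=1.608555  f(a)=+1.099e-03  f'(a)=-3.562e+00  a ← 4.012608 − (+1.099e-03/-3.562e+00) = 4.012917
iter 4: u=1.608431  f(a)=+1.471e-07  f'(a)=-3.561e+00  a ← 4.012917 − (+1.471e-07/-3.561e+00) = 4.012917
iter 5: u=1.608431  f(a)=+0.000e+00  f'(a)=-3.561e+00  a ← 4.012917 − (+0.000e+00/-3.561e+00) = 4.012917
converged: |Δa| < 1e-12 after 5 iterations
sag = a·(cosh(S/(2a)) − 1) = 4.012917·(cosh(1.608431) − 1) = 6.410975
T_max/T_min = cosh(S/(2a)) = 2.597585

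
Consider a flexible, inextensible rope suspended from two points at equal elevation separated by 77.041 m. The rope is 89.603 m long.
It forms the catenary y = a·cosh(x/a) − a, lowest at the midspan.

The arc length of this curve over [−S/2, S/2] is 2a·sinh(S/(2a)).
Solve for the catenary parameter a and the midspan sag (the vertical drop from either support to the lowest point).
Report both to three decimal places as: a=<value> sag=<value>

seed: a₀ = √(S³/(24(L−S))) = √(77.041³/(24·12.562)) = 38.944654
iter 1: u=0.989109  f(a)=+6.290e-01  f'(a)=-7.105e-01  a ← 38.944654 − (+6.290e-01/-7.105e-01) = 39.829974
iter 2: u=0.967123  f(a)=+2.209e-02  f'(a)=-6.614e-01  a ← 39.829974 − (+2.209e-02/-6.614e-01) = 39.863371
iter 3: u=0.966313  f(a)=+2.943e-05  f'(a)=-6.596e-01  a ← 39.863371 − (+2.943e-05/-6.596e-01) = 39.863416
iter 4: u=0.966312  f(a)=+5.244e-11  f'(a)=-6.596e-01  a ← 39.863416 − (+5.244e-11/-6.596e-01) = 39.863416
iter 5: u=0.966312  f(a)=+0.000e+00  f'(a)=-6.596e-01  a ← 39.863416 − (+0.000e+00/-6.596e-01) = 39.863416
converged: |Δa| < 1e-12 after 5 iterations
sag = a·(cosh(S/(2a)) − 1) = 39.863416·(cosh(0.966312) − 1) = 20.105462
T_max/T_min = cosh(S/(2a)) = 1.504359

a=39.863 sag=20.105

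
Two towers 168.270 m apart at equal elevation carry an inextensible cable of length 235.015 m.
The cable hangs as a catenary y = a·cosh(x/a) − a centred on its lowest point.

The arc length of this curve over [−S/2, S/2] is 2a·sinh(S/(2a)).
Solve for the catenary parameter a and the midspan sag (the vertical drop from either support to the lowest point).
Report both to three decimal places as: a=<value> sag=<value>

a=57.525 sag=73.307

seed: a₀ = √(S³/(24(L−S))) = √(168.270³/(24·66.745)) = 54.537478
iter 1: u=1.542701  f(a)=+8.408e+00  f'(a)=-3.082e+00  a ← 54.537478 − (+8.408e+00/-3.082e+00) = 57.265505
iter 2: u=1.469209  f(a)=+6.720e-01  f'(a)=-2.607e+00  a ← 57.265505 − (+6.720e-01/-2.607e+00) = 57.523254
iter 3: u=1.462626  f(a)=+5.118e-03  f'(a)=-2.568e+00  a ← 57.523254 − (+5.118e-03/-2.568e+00) = 57.525247
iter 4: u=1.462575  f(a)=+3.018e-07  f'(a)=-2.567e+00  a ← 57.525247 − (+3.018e-07/-2.567e+00) = 57.525247
iter 5: u=1.462575  f(a)=+0.000e+00  f'(a)=-2.567e+00  a ← 57.525247 − (+0.000e+00/-2.567e+00) = 57.525247
converged: |Δa| < 1e-12 after 5 iterations
sag = a·(cosh(S/(2a)) − 1) = 57.525247·(cosh(1.462575) − 1) = 73.307343
T_max/T_min = cosh(S/(2a)) = 2.274351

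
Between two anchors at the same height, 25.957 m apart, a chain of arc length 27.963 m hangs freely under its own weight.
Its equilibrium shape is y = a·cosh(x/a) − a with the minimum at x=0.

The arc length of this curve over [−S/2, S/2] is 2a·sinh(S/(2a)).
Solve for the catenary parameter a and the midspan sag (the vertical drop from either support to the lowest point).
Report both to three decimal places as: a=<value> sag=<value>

seed: a₀ = √(S³/(24(L−S))) = √(25.957³/(24·2.006)) = 19.059463
iter 1: u=0.680948  f(a)=+4.702e-02  f'(a)=-2.204e-01  a ← 19.059463 − (+4.702e-02/-2.204e-01) = 19.272803
iter 2: u=0.673410  f(a)=+8.012e-04  f'(a)=-2.130e-01  a ← 19.272803 − (+8.012e-04/-2.130e-01) = 19.276565
iter 3: u=0.673279  f(a)=+2.415e-07  f'(a)=-2.128e-01  a ← 19.276565 − (+2.415e-07/-2.128e-01) = 19.276566
iter 4: u=0.673279  f(a)=+2.842e-14  f'(a)=-2.128e-01  a ← 19.276566 − (+2.842e-14/-2.128e-01) = 19.276566
converged: |Δa| < 1e-12 after 4 iterations
sag = a·(cosh(S/(2a)) − 1) = 19.276566·(cosh(0.673279) − 1) = 4.536631
T_max/T_min = cosh(S/(2a)) = 1.235344

a=19.277 sag=4.537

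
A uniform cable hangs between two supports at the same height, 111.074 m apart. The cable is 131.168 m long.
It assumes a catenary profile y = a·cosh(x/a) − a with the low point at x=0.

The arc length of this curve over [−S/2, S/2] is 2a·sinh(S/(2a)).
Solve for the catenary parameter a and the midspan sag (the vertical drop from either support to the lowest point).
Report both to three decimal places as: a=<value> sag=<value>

a=54.696 sag=30.702

seed: a₀ = √(S³/(24(L−S))) = √(111.074³/(24·20.094)) = 53.306455
iter 1: u=1.041844  f(a)=+1.119e+00  f'(a)=-8.390e-01  a ← 53.306455 − (+1.119e+00/-8.390e-01) = 54.640409
iter 2: u=1.016409  f(a)=+4.339e-02  f'(a)=-7.751e-01  a ← 54.640409 − (+4.339e-02/-7.751e-01) = 54.696387
iter 3: u=1.015369  f(a)=+7.103e-05  f'(a)=-7.725e-01  a ← 54.696387 − (+7.103e-05/-7.725e-01) = 54.696479
iter 4: u=1.015367  f(a)=+1.910e-10  f'(a)=-7.725e-01  a ← 54.696479 − (+1.910e-10/-7.725e-01) = 54.696479
iter 5: u=1.015367  f(a)=+0.000e+00  f'(a)=-7.725e-01  a ← 54.696479 − (+0.000e+00/-7.725e-01) = 54.696479
converged: |Δa| < 1e-12 after 5 iterations
sag = a·(cosh(S/(2a)) − 1) = 54.696479·(cosh(1.015367) − 1) = 30.702384
T_max/T_min = cosh(S/(2a)) = 1.561323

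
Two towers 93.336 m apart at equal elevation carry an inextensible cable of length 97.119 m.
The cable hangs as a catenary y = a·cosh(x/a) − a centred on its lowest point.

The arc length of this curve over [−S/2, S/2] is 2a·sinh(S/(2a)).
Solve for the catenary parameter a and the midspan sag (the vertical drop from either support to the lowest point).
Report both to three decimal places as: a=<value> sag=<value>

a=95.205 sag=11.669

seed: a₀ = √(S³/(24(L−S))) = √(93.336³/(24·3.783)) = 94.634608
iter 1: u=0.493139  f(a)=+4.627e-02  f'(a)=-8.191e-02  a ← 94.634608 − (+4.627e-02/-8.191e-02) = 95.199440
iter 2: u=0.490213  f(a)=+4.175e-04  f'(a)=-8.044e-02  a ← 95.199440 − (+4.175e-04/-8.044e-02) = 95.204630
iter 3: u=0.490186  f(a)=+3.468e-08  f'(a)=-8.043e-02  a ← 95.204630 − (+3.468e-08/-8.043e-02) = 95.204630
iter 4: u=0.490186  f(a)=+0.000e+00  f'(a)=-8.043e-02  a ← 95.204630 − (+0.000e+00/-8.043e-02) = 95.204630
converged: |Δa| < 1e-12 after 4 iterations
sag = a·(cosh(S/(2a)) − 1) = 95.204630·(cosh(0.490186) − 1) = 11.668878
T_max/T_min = cosh(S/(2a)) = 1.122566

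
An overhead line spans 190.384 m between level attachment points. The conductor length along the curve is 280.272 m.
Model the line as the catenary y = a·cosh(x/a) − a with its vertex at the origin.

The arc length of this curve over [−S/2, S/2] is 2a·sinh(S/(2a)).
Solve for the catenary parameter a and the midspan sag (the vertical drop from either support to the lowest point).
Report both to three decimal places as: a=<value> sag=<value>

a=60.194 sag=92.323

seed: a₀ = √(S³/(24(L−S))) = √(190.384³/(24·89.888)) = 56.557368
iter 1: u=1.683105  f(a)=+1.363e+01  f'(a)=-4.175e+00  a ← 56.557368 − (+1.363e+01/-4.175e+00) = 59.820810
iter 2: u=1.591286  f(a)=+1.268e+00  f'(a)=-3.431e+00  a ← 59.820810 − (+1.268e+00/-3.431e+00) = 60.190473
iter 3: u=1.581513  f(a)=+1.348e-02  f'(a)=-3.358e+00  a ← 60.190473 − (+1.348e-02/-3.358e+00) = 60.194487
iter 4: u=1.581407  f(a)=+1.559e-06  f'(a)=-3.358e+00  a ← 60.194487 − (+1.559e-06/-3.358e+00) = 60.194487
iter 5: u=1.581407  f(a)=-5.684e-14  f'(a)=-3.358e+00  a ← 60.194487 − (-5.684e-14/-3.358e+00) = 60.194487
converged: |Δa| < 1e-12 after 5 iterations
sag = a·(cosh(S/(2a)) − 1) = 60.194487·(cosh(1.581407) − 1) = 92.322642
T_max/T_min = cosh(S/(2a)) = 2.533739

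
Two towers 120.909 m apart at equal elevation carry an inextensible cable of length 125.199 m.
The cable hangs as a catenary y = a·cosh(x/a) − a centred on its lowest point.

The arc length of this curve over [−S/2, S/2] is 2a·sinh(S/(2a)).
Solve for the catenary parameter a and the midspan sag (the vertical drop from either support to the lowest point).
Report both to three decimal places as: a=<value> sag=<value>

seed: a₀ = √(S³/(24(L−S))) = √(120.909³/(24·4.290)) = 131.024852
iter 1: u=0.461397  f(a)=+4.590e-02  f'(a)=-6.689e-02  a ← 131.024852 − (+4.590e-02/-6.689e-02) = 131.711016
iter 2: u=0.458993  f(a)=+3.630e-04  f'(a)=-6.583e-02  a ← 131.711016 − (+3.630e-04/-6.583e-02) = 131.716531
iter 3: u=0.458974  f(a)=+2.312e-08  f'(a)=-6.583e-02  a ← 131.716531 − (+2.312e-08/-6.583e-02) = 131.716531
iter 4: u=0.458974  f(a)=+1.421e-14  f'(a)=-6.583e-02  a ← 131.716531 − (+1.421e-14/-6.583e-02) = 131.716531
converged: |Δa| < 1e-12 after 4 iterations
sag = a·(cosh(S/(2a)) − 1) = 131.716531·(cosh(0.458974) − 1) = 14.118794
T_max/T_min = cosh(S/(2a)) = 1.107191

a=131.717 sag=14.119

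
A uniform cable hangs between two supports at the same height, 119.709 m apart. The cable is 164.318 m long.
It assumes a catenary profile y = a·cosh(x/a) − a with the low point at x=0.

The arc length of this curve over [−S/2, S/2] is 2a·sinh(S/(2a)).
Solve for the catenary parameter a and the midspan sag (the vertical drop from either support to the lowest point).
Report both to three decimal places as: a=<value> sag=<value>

seed: a₀ = √(S³/(24(L−S))) = √(119.709³/(24·44.609)) = 40.028871
iter 1: u=1.495283  f(a)=+5.261e+00  f'(a)=-2.769e+00  a ← 40.028871 − (+5.261e+00/-2.769e+00) = 41.929027
iter 2: u=1.427519  f(a)=+3.978e-01  f'(a)=-2.364e+00  a ← 41.929027 − (+3.978e-01/-2.364e+00) = 42.097270
iter 3: u=1.421814  f(a)=+2.686e-03  f'(a)=-2.333e+00  a ← 42.097270 − (+2.686e-03/-2.333e+00) = 42.098422
iter 4: u=1.421775  f(a)=+1.242e-07  f'(a)=-2.332e+00  a ← 42.098422 − (+1.242e-07/-2.332e+00) = 42.098422
iter 5: u=1.421775  f(a)=+0.000e+00  f'(a)=-2.332e+00  a ← 42.098422 − (+0.000e+00/-2.332e+00) = 42.098422
converged: |Δa| < 1e-12 after 5 iterations
sag = a·(cosh(S/(2a)) − 1) = 42.098422·(cosh(1.421775) − 1) = 50.218307
T_max/T_min = cosh(S/(2a)) = 2.192879

a=42.098 sag=50.218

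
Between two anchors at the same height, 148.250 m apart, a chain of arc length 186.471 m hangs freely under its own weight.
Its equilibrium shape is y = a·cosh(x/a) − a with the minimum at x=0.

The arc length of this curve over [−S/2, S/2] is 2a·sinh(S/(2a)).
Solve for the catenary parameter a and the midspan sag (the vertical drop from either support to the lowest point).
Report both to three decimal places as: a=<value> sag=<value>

a=61.779 sag=50.067

seed: a₀ = √(S³/(24(L−S))) = √(148.250³/(24·38.221)) = 59.598511
iter 1: u=1.243739  f(a)=+3.067e+00  f'(a)=-1.492e+00  a ← 59.598511 − (+3.067e+00/-1.492e+00) = 61.654011
iter 2: u=1.202274  f(a)=+1.658e-01  f'(a)=-1.335e+00  a ← 61.654011 − (+1.658e-01/-1.335e+00) = 61.778241
iter 3: u=1.199856  f(a)=+5.460e-04  f'(a)=-1.326e+00  a ← 61.778241 − (+5.460e-04/-1.326e+00) = 61.778653
iter 4: u=1.199848  f(a)=+5.962e-09  f'(a)=-1.326e+00  a ← 61.778653 − (+5.962e-09/-1.326e+00) = 61.778653
iter 5: u=1.199848  f(a)=+2.842e-14  f'(a)=-1.326e+00  a ← 61.778653 − (+2.842e-14/-1.326e+00) = 61.778653
converged: |Δa| < 1e-12 after 5 iterations
sag = a·(cosh(S/(2a)) − 1) = 61.778653·(cosh(1.199848) − 1) = 50.067046
T_max/T_min = cosh(S/(2a)) = 1.810426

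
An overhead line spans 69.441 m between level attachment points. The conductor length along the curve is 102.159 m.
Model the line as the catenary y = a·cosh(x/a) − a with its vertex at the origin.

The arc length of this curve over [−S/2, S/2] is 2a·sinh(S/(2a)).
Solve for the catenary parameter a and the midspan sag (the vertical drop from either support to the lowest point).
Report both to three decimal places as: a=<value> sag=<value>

a=21.976 sag=33.630

seed: a₀ = √(S³/(24(L−S))) = √(69.441³/(24·32.718)) = 20.650233
iter 1: u=1.681361  f(a)=+4.948e+00  f'(a)=-4.160e+00  a ← 20.650233 − (+4.948e+00/-4.160e+00) = 21.839793
iter 2: u=1.589782  f(a)=+4.598e-01  f'(a)=-3.420e+00  a ← 21.839793 − (+4.598e-01/-3.420e+00) = 21.974248
iter 3: u=1.580054  f(a)=+4.868e-03  f'(a)=-3.348e+00  a ← 21.974248 − (+4.868e-03/-3.348e+00) = 21.975702
iter 4: u=1.579950  f(a)=+5.584e-07  f'(a)=-3.347e+00  a ← 21.975702 − (+5.584e-07/-3.347e+00) = 21.975702
iter 5: u=1.579949  f(a)=-1.421e-14  f'(a)=-3.347e+00  a ← 21.975702 − (-1.421e-14/-3.347e+00) = 21.975702
converged: |Δa| < 1e-12 after 5 iterations
sag = a·(cosh(S/(2a)) − 1) = 21.975702·(cosh(1.579949) − 1) = 33.630474
T_max/T_min = cosh(S/(2a)) = 2.530348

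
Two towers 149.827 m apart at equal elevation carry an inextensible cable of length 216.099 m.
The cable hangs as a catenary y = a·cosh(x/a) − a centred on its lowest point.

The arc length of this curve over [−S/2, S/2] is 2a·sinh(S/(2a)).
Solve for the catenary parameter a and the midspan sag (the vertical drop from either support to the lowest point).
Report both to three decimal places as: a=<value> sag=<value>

a=48.770 sag=69.776

seed: a₀ = √(S³/(24(L−S))) = √(149.827³/(24·66.272)) = 45.984817
iter 1: u=1.629092  f(a)=+9.371e+00  f'(a)=-3.723e+00  a ← 45.984817 − (+9.371e+00/-3.723e+00) = 48.501490
iter 2: u=1.544561  f(a)=+8.243e-01  f'(a)=-3.095e+00  a ← 48.501490 − (+8.243e-01/-3.095e+00) = 48.767834
iter 3: u=1.536125  f(a)=+7.737e-03  f'(a)=-3.037e+00  a ← 48.767834 − (+7.737e-03/-3.037e+00) = 48.770382
iter 4: u=1.536045  f(a)=+6.957e-07  f'(a)=-3.036e+00  a ← 48.770382 − (+6.957e-07/-3.036e+00) = 48.770382
iter 5: u=1.536045  f(a)=-5.684e-14  f'(a)=-3.036e+00  a ← 48.770382 − (-5.684e-14/-3.036e+00) = 48.770382
converged: |Δa| < 1e-12 after 5 iterations
sag = a·(cosh(S/(2a)) − 1) = 48.770382·(cosh(1.536045) − 1) = 69.776000
T_max/T_min = cosh(S/(2a)) = 2.430704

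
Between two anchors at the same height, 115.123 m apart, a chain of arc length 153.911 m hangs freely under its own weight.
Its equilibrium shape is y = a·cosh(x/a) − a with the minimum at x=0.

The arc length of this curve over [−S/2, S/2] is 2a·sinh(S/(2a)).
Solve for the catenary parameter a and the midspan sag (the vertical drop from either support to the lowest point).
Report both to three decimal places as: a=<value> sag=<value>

seed: a₀ = √(S³/(24(L−S))) = √(115.123³/(24·38.788)) = 40.484505
iter 1: u=1.421816  f(a)=+4.115e+00  f'(a)=-2.333e+00  a ← 40.484505 − (+4.115e+00/-2.333e+00) = 42.248511
iter 2: u=1.362450  f(a)=+2.842e-01  f'(a)=-2.021e+00  a ← 42.248511 − (+2.842e-01/-2.021e+00) = 42.389177
iter 3: u=1.357929  f(a)=+1.579e-03  f'(a)=-1.998e+00  a ← 42.389177 − (+1.579e-03/-1.998e+00) = 42.389967
iter 4: u=1.357904  f(a)=+4.929e-08  f'(a)=-1.998e+00  a ← 42.389967 − (+4.929e-08/-1.998e+00) = 42.389967
iter 5: u=1.357904  f(a)=+0.000e+00  f'(a)=-1.998e+00  a ← 42.389967 − (+0.000e+00/-1.998e+00) = 42.389967
converged: |Δa| < 1e-12 after 5 iterations
sag = a·(cosh(S/(2a)) − 1) = 42.389967·(cosh(1.357904) − 1) = 45.468204
T_max/T_min = cosh(S/(2a)) = 2.072617

a=42.390 sag=45.468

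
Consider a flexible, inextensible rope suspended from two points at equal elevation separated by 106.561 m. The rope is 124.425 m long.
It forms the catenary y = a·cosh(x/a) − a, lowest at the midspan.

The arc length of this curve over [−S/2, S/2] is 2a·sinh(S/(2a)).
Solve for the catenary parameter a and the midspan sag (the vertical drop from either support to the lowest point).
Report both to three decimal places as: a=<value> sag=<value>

a=54.413 sag=28.238

seed: a₀ = √(S³/(24(L−S))) = √(106.561³/(24·17.864)) = 53.125430
iter 1: u=1.002919  f(a)=+9.202e-01  f'(a)=-7.426e-01  a ← 53.125430 − (+9.202e-01/-7.426e-01) = 54.364574
iter 2: u=0.980059  f(a)=+3.318e-02  f'(a)=-6.900e-01  a ← 54.364574 − (+3.318e-02/-6.900e-01) = 54.412665
iter 3: u=0.979193  f(a)=+4.671e-05  f'(a)=-6.880e-01  a ← 54.412665 − (+4.671e-05/-6.880e-01) = 54.412733
iter 4: u=0.979192  f(a)=+9.294e-11  f'(a)=-6.880e-01  a ← 54.412733 − (+9.294e-11/-6.880e-01) = 54.412733
iter 5: u=0.979192  f(a)=-2.842e-14  f'(a)=-6.880e-01  a ← 54.412733 − (-2.842e-14/-6.880e-01) = 54.412733
converged: |Δa| < 1e-12 after 5 iterations
sag = a·(cosh(S/(2a)) − 1) = 54.412733·(cosh(0.979192) − 1) = 28.237982
T_max/T_min = cosh(S/(2a)) = 1.518959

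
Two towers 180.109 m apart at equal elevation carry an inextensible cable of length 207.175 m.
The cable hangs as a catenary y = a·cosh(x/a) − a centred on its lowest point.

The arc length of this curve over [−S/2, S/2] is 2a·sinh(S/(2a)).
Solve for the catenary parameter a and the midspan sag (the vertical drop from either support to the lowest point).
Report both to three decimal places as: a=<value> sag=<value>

a=96.906 sag=44.943

seed: a₀ = √(S³/(24(L−S))) = √(180.109³/(24·27.066)) = 94.838672
iter 1: u=0.949555  f(a)=+1.247e+00  f'(a)=-6.239e-01  a ← 94.838672 − (+1.247e+00/-6.239e-01) = 96.836869
iter 2: u=0.929961  f(a)=+4.049e-02  f'(a)=-5.840e-01  a ← 96.836869 − (+4.049e-02/-5.840e-01) = 96.906205
iter 3: u=0.929296  f(a)=+4.589e-05  f'(a)=-5.827e-01  a ← 96.906205 − (+4.589e-05/-5.827e-01) = 96.906283
iter 4: u=0.929295  f(a)=+5.909e-11  f'(a)=-5.827e-01  a ← 96.906283 − (+5.909e-11/-5.827e-01) = 96.906283
iter 5: u=0.929295  f(a)=-5.684e-14  f'(a)=-5.827e-01  a ← 96.906283 − (-5.684e-14/-5.827e-01) = 96.906283
converged: |Δa| < 1e-12 after 5 iterations
sag = a·(cosh(S/(2a)) − 1) = 96.906283·(cosh(0.929295) − 1) = 44.942925
T_max/T_min = cosh(S/(2a)) = 1.463777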